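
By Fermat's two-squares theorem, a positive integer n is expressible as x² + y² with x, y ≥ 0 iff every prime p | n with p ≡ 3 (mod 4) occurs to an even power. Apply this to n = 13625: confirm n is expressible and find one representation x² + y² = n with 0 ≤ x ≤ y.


Step 1: Factor n = 13625 = 5^3 · 109.
Step 2: Check the mod-4 condition on each prime factor: 5 ≡ 1 (mod 4), exponent 3; 109 ≡ 1 (mod 4), exponent 1.
All primes ≡ 3 (mod 4) appear to even exponent (or don't appear), so by the two-squares theorem n IS expressible as a sum of two squares.
Step 3: Build a representation. Group n = k² · m with k = 5 and m = 5 · 109 = 545 (a product of primes ≡ 1 (mod 4)); a representation of m scales to one of n via (k·x)² + (k·y)² = k²(x² + y²). Each prime p ≡ 1 (mod 4) is itself a sum of two squares; find a² by testing p − a² for a perfect square:
  5: 5 − 1² = 4 = 2² ⇒ 5 = 1² + 2².
  109: 109 − 1² = 108, 109 − 2² = 105, 109 − 3² = 100 = 10² ⇒ 109 = 3² + 10².
  Combine using the Brahmagupta–Fibonacci identity (a² + b²)(c² + d²) = (ac − bd)² + (ad + bc)² = (ac + bd)² + (ad − bc)²:
  5 · 109 = 545: from (1² + 2²)(3² + 10²), take (1·3 − 2·10, 1·10 + 2·3) = (3 − 20, 10 + 6) = (-17, 16); dropping signs (only squares matter) gives (17, 16); check 17² + 16² = 289 + 256 = 545 ✓.
  Scale by k = 5: (5·17, 5·16) = (85, 80).
Step 4: Order so x ≤ y and verify: 80² + 85² = 6400 + 7225 = 13625 = n. ✓

n = 13625 = 80² + 85² (one valid representation with x ≤ y).


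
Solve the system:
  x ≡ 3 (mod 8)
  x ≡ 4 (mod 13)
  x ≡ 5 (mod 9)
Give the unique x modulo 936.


Moduli 8, 13, 9 are pairwise coprime; by CRT there is a unique solution modulo M = 8 · 13 · 9 = 936.
Solve pairwise, accumulating the modulus:
  Start with x ≡ 3 (mod 8).
  Combine with x ≡ 4 (mod 13): since gcd(8, 13) = 1, we get a unique residue mod 104.
    Write x = 3 + 8·t and substitute into x ≡ 4 (mod 13): 8·t ≡ 4 − 3 = 1 (mod 13).
    The inverse of 8 mod 13 is 5 (since 8·5 = 40 = 3·13 + 1), so t ≡ 5·1 = 5 ≡ 5 (mod 13).
    Then x = 3 + 8·5 = 43, valid modulo lcm(8, 13) = 104: x ≡ 43 (mod 104).
  Combine with x ≡ 5 (mod 9): since gcd(104, 9) = 1, we get a unique residue mod 936.
    Write x = 43 + 104·t and substitute into x ≡ 5 (mod 9): 104·t ≡ 5 − 43 = -38 (mod 9).
    Reduce coefficients mod 9: 5·t ≡ 7 (mod 9).
    The inverse of 5 mod 9 is 2 (since 5·2 = 10 = 1·9 + 1), so t ≡ 2·7 = 14 ≡ 5 (mod 9).
    Then x = 43 + 104·5 = 563, valid modulo lcm(104, 9) = 936: x ≡ 563 (mod 936).
Verify: 563 mod 8 = 3 ✓, 563 mod 13 = 4 ✓, 563 mod 9 = 5 ✓.

x ≡ 563 (mod 936).


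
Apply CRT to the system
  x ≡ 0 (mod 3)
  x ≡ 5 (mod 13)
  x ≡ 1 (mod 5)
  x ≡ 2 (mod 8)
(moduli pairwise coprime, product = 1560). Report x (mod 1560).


Product of moduli M = 3 · 13 · 5 · 8 = 1560.
Merge one congruence at a time:
  Start: x ≡ 0 (mod 3).
  Combine with x ≡ 5 (mod 13); new modulus lcm = 39.
    Write x = 0 + 3·t and substitute into x ≡ 5 (mod 13): 3·t ≡ 5 − 0 = 5 (mod 13).
    The inverse of 3 mod 13 is 9 (since 3·9 = 27 = 2·13 + 1), so t ≡ 9·5 = 45 ≡ 6 (mod 13).
    Then x = 0 + 3·6 = 18, valid modulo lcm(3, 13) = 39: x ≡ 18 (mod 39).
  Combine with x ≡ 1 (mod 5); new modulus lcm = 195.
    Write x = 18 + 39·t and substitute into x ≡ 1 (mod 5): 39·t ≡ 1 − 18 = -17 (mod 5).
    Reduce coefficients mod 5: 4·t ≡ 3 (mod 5).
    The inverse of 4 mod 5 is 4 (since 4·4 = 16 = 3·5 + 1), so t ≡ 4·3 = 12 ≡ 2 (mod 5).
    Then x = 18 + 39·2 = 96, valid modulo lcm(39, 5) = 195: x ≡ 96 (mod 195).
  Combine with x ≡ 2 (mod 8); new modulus lcm = 1560.
    Write x = 96 + 195·t and substitute into x ≡ 2 (mod 8): 195·t ≡ 2 − 96 = -94 (mod 8).
    Reduce coefficients mod 8: 3·t ≡ 2 (mod 8).
    The inverse of 3 mod 8 is 3 (since 3·3 = 9 = 1·8 + 1), so t ≡ 3·2 = 6 ≡ 6 (mod 8).
    Then x = 96 + 195·6 = 1266, valid modulo lcm(195, 8) = 1560: x ≡ 1266 (mod 1560).
Verify against each original: 1266 mod 3 = 0, 1266 mod 13 = 5, 1266 mod 5 = 1, 1266 mod 8 = 2.

x ≡ 1266 (mod 1560).


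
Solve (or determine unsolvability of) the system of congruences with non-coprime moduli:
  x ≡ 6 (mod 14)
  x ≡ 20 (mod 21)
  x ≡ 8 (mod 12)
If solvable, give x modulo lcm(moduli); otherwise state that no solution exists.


Moduli 14, 21, 12 are not pairwise coprime, so CRT works modulo lcm(m_i) when all pairwise compatibility conditions hold.
Pairwise compatibility: gcd(m_i, m_j) must divide a_i - a_j for every pair.
Merge one congruence at a time:
  Start: x ≡ 6 (mod 14).
  Combine with x ≡ 20 (mod 21): gcd(14, 21) = 7; 20 - 6 = 14, which IS divisible by 7, so compatible.
    Write x = 6 + 14·t and substitute into x ≡ 20 (mod 21): 14·t ≡ 20 − 6 = 14 (mod 21).
    Divide the congruence (and modulus) by g = 7: 2·t ≡ 2 (mod 3).
    The inverse of 2 mod 3 is 2 (since 2·2 = 4 = 1·3 + 1), so t ≡ 2·2 = 4 ≡ 1 (mod 3).
    Then x = 6 + 14·1 = 20, valid modulo lcm(14, 21) = 42: x ≡ 20 (mod 42).
  Combine with x ≡ 8 (mod 12): gcd(42, 12) = 6; 8 - 20 = -12, which IS divisible by 6, so compatible.
    Write x = 20 + 42·t and substitute into x ≡ 8 (mod 12): 42·t ≡ 8 − 20 = -12 (mod 12).
    Divide the congruence (and modulus) by g = 6: 7·t ≡ -2 (mod 2).
    Reduce coefficients mod 2: 1·t ≡ 0 (mod 2).
    So t ≡ 0 (mod 2).
    Then x = 20 + 42·0 = 20, valid modulo lcm(42, 12) = 84: x ≡ 20 (mod 84).
Verify: 20 mod 14 = 6, 20 mod 21 = 20, 20 mod 12 = 8.

x ≡ 20 (mod 84).


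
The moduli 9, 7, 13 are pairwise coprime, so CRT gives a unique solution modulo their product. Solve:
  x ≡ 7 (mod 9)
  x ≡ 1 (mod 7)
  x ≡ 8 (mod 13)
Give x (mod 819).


Moduli 9, 7, 13 are pairwise coprime; by CRT there is a unique solution modulo M = 9 · 7 · 13 = 819.
Solve pairwise, accumulating the modulus:
  Start with x ≡ 7 (mod 9).
  Combine with x ≡ 1 (mod 7): since gcd(9, 7) = 1, we get a unique residue mod 63.
    Write x = 7 + 9·t and substitute into x ≡ 1 (mod 7): 9·t ≡ 1 − 7 = -6 (mod 7).
    Reduce coefficients mod 7: 2·t ≡ 1 (mod 7).
    The inverse of 2 mod 7 is 4 (since 2·4 = 8 = 1·7 + 1), so t ≡ 4·1 = 4 ≡ 4 (mod 7).
    Then x = 7 + 9·4 = 43, valid modulo lcm(9, 7) = 63: x ≡ 43 (mod 63).
  Combine with x ≡ 8 (mod 13): since gcd(63, 13) = 1, we get a unique residue mod 819.
    Write x = 43 + 63·t and substitute into x ≡ 8 (mod 13): 63·t ≡ 8 − 43 = -35 (mod 13).
    Reduce coefficients mod 13: 11·t ≡ 4 (mod 13).
    The inverse of 11 mod 13 is 6 (since 11·6 = 66 = 5·13 + 1), so t ≡ 6·4 = 24 ≡ 11 (mod 13).
    Then x = 43 + 63·11 = 736, valid modulo lcm(63, 13) = 819: x ≡ 736 (mod 819).
Verify: 736 mod 9 = 7 ✓, 736 mod 7 = 1 ✓, 736 mod 13 = 8 ✓.

x ≡ 736 (mod 819).


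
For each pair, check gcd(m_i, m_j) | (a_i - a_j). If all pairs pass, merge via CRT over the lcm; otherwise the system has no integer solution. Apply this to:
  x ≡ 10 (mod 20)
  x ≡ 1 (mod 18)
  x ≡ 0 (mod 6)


Moduli 20, 18, 6 are not pairwise coprime, so CRT works modulo lcm(m_i) when all pairwise compatibility conditions hold.
Pairwise compatibility: gcd(m_i, m_j) must divide a_i - a_j for every pair.
Merge one congruence at a time:
  Start: x ≡ 10 (mod 20).
  Combine with x ≡ 1 (mod 18): gcd(20, 18) = 2, and 1 - 10 = -9 is NOT divisible by 2.
    ⇒ system is inconsistent (no integer solution).

No solution (the system is inconsistent).


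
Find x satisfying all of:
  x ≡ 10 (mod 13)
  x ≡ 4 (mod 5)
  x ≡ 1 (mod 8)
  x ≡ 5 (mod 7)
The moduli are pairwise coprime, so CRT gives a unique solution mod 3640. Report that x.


Product of moduli M = 13 · 5 · 8 · 7 = 3640.
Merge one congruence at a time:
  Start: x ≡ 10 (mod 13).
  Combine with x ≡ 4 (mod 5); new modulus lcm = 65.
    Write x = 10 + 13·t and substitute into x ≡ 4 (mod 5): 13·t ≡ 4 − 10 = -6 (mod 5).
    Reduce coefficients mod 5: 3·t ≡ 4 (mod 5).
    The inverse of 3 mod 5 is 2 (since 3·2 = 6 = 1·5 + 1), so t ≡ 2·4 = 8 ≡ 3 (mod 5).
    Then x = 10 + 13·3 = 49, valid modulo lcm(13, 5) = 65: x ≡ 49 (mod 65).
  Combine with x ≡ 1 (mod 8); new modulus lcm = 520.
    Write x = 49 + 65·t and substitute into x ≡ 1 (mod 8): 65·t ≡ 1 − 49 = -48 (mod 8).
    Reduce coefficients mod 8: 1·t ≡ 0 (mod 8).
    So t ≡ 0 (mod 8).
    Then x = 49 + 65·0 = 49, valid modulo lcm(65, 8) = 520: x ≡ 49 (mod 520).
  Combine with x ≡ 5 (mod 7); new modulus lcm = 3640.
    Write x = 49 + 520·t and substitute into x ≡ 5 (mod 7): 520·t ≡ 5 − 49 = -44 (mod 7).
    Reduce coefficients mod 7: 2·t ≡ 5 (mod 7).
    The inverse of 2 mod 7 is 4 (since 2·4 = 8 = 1·7 + 1), so t ≡ 4·5 = 20 ≡ 6 (mod 7).
    Then x = 49 + 520·6 = 3169, valid modulo lcm(520, 7) = 3640: x ≡ 3169 (mod 3640).
Verify against each original: 3169 mod 13 = 10, 3169 mod 5 = 4, 3169 mod 8 = 1, 3169 mod 7 = 5.

x ≡ 3169 (mod 3640).


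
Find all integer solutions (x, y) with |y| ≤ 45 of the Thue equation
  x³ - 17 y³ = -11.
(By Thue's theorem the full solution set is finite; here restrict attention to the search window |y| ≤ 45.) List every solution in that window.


The equation is x³ - 17y³ = -11. For fixed y, x³ = 17·y³ − 11, so a solution requires the RHS to be a perfect cube.
Strategy: iterate y from -45 to 45, compute RHS = 17·y³ − 11, and check whether it is a (positive or negative) perfect cube.
Check small values of y:
  y = 0: RHS = -11 is not a perfect cube.
  y = 1: RHS = 6 is not a perfect cube.
  y = -1: RHS = -28 is not a perfect cube.
  y = 2: RHS = 125 = (5)³ ⇒ x = 5 works.
  y = -2: RHS = -147 is not a perfect cube.
  y = 3: RHS = 448 is not a perfect cube.
  y = -3: RHS = -470 is not a perfect cube.
Continuing the search up to |y| = 45 finds no further solutions beyond those listed.
Collected solutions: (5, 2).

Solutions (with |y| ≤ 45): (5, 2).


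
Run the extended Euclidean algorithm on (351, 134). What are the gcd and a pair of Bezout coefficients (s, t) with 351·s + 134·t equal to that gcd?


Euclidean algorithm on (351, 134) — divide until remainder is 0:
  351 = 2 · 134 + 83
  134 = 1 · 83 + 51
  83 = 1 · 51 + 32
  51 = 1 · 32 + 19
  32 = 1 · 19 + 13
  19 = 1 · 13 + 6
  13 = 2 · 6 + 1
  6 = 6 · 1 + 0
gcd(351, 134) = 1.
Track Bezout coefficients alongside the remainders: start with r₀ = 351 = a·1 + b·0 (s = 1, t = 0) and r₁ = 134 = a·0 + b·1 (s = 0, t = 1); each new remainder r_{k+1} = r_{k-1} − q_k·r_k inherits s_{k+1} = s_{k-1} − q_k·s_k, t_{k+1} = t_{k-1} − q_k·t_k, so r_k = a·s_k + b·t_k at every step:
  q = 2: r = 83, s = 1 − 2·0 = 1, t = 0 − 2·1 = -2  (check: 351·1 + 134·(-2) = 83)
  q = 1: r = 51, s = 0 − 1·1 = -1, t = 1 − 1·(-2) = 3  (check: 351·(-1) + 134·3 = 51)
  q = 1: r = 32, s = 1 − 1·(-1) = 2, t = -2 − 1·3 = -5  (check: 351·2 + 134·(-5) = 32)
  q = 1: r = 19, s = -1 − 1·2 = -3, t = 3 − 1·(-5) = 8  (check: 351·(-3) + 134·8 = 19)
  q = 1: r = 13, s = 2 − 1·(-3) = 5, t = -5 − 1·8 = -13  (check: 351·5 + 134·(-13) = 13)
  q = 1: r = 6, s = -3 − 1·5 = -8, t = 8 − 1·(-13) = 21  (check: 351·(-8) + 134·21 = 6)
  q = 2: r = 1, s = 5 − 2·(-8) = 21, t = -13 − 2·21 = -55  (check: 351·21 + 134·(-55) = 1)
The row with r = 1 (the gcd) gives the Bezout coefficients s = 21, t = -55.
Result: 351 · (21) + 134 · (-55) = 1.

gcd(351, 134) = 1; s = 21, t = -55 (check: 351·21 + 134·(-55) = 1).


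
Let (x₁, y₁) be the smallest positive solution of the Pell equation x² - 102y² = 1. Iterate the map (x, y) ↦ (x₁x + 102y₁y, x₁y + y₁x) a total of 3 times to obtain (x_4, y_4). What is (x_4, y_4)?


Step 1: Find the fundamental solution (x₁, y₁) of x² - 102y² = 1.
  Expand √102 as a continued fraction. a₀ = ⌊√102⌋ = 10; iterate m_{k+1} = d_k·a_k − m_k, d_{k+1} = (102 − m_{k+1}²)/d_k, a_{k+1} = ⌊(a₀ + m_{k+1})/d_{k+1}⌋ (starting m₀ = 0, d₀ = 1), with convergents p_k = a_k·p_{k-1} + p_{k-2}, q_k = a_k·q_{k-1} + q_{k-2} (p₋₁ = 1, q₋₁ = 0):
  k = 0: a₀ = 10; p₀/q₀ = 10/1; p₀² − 102·q₀² = 100 − 102 = -2.
  k = 1: m = 10, d = 2, a = ⌊(10 + 10)/2⌋ = 10; p/q = (10·10 + 1)/(10·1 + 0) = 101/10; p² − 102·q² = 10201 − 10200 = 1.
  The first convergent with p² − 102·q² = 1 gives the fundamental solution (x₁, y₁) = (101, 10).
Step 2: Apply the recurrence (x_{n+1}, y_{n+1}) = (x₁x_n + 102y₁y_n, x₁y_n + y₁x_n) repeatedly.
  From (x_1, y_1) = (101, 10): x_2 = 101·101 + 102·10·10 = 20401; y_2 = 101·10 + 10·101 = 2020.
  From (x_2, y_2) = (20401, 2020): x_3 = 101·20401 + 102·10·2020 = 4120901; y_3 = 101·2020 + 10·20401 = 408030.
  From (x_3, y_3) = (4120901, 408030): x_4 = 101·4120901 + 102·10·408030 = 832401601; y_4 = 101·408030 + 10·4120901 = 82420040.
Step 3: Verify x_4² - 102·y_4² = 692892425347363201 - 692892425347363200 = 1 (should be 1). ✓

(x_1, y_1) = (101, 10); (x_4, y_4) = (832401601, 82420040).


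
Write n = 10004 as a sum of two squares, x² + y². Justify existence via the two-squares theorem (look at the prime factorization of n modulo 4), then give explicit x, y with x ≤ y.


Step 1: Factor n = 10004 = 2^2 · 41 · 61.
Step 2: Check the mod-4 condition on each prime factor: 2 = 2 (special); 41 ≡ 1 (mod 4), exponent 1; 61 ≡ 1 (mod 4), exponent 1.
All primes ≡ 3 (mod 4) appear to even exponent (or don't appear), so by the two-squares theorem n IS expressible as a sum of two squares.
Step 3: Build a representation. Group n = k² · m with k = 2 and m = 41 · 61 = 2501 (a product of primes ≡ 1 (mod 4)); a representation of m scales to one of n via (k·x)² + (k·y)² = k²(x² + y²). Each prime p ≡ 1 (mod 4) is itself a sum of two squares; find a² by testing p − a² for a perfect square:
  41: 41 − 1² = 40, 41 − 2² = 37, 41 − 3² = 32, 41 − 4² = 25 = 5² ⇒ 41 = 4² + 5².
  61: 61 − 1² = 60, 61 − 2² = 57, 61 − 3² = 52, 61 − 4² = 45, 61 − 5² = 36 = 6² ⇒ 61 = 5² + 6².
  Combine using the Brahmagupta–Fibonacci identity (a² + b²)(c² + d²) = (ac − bd)² + (ad + bc)² = (ac + bd)² + (ad − bc)²:
  41 · 61 = 2501: from (4² + 5²)(5² + 6²), take (4·5 − 5·6, 4·6 + 5·5) = (20 − 30, 24 + 25) = (-10, 49); dropping signs (only squares matter) gives (10, 49); check 10² + 49² = 100 + 2401 = 2501 ✓.
  Scale by k = 2: (2·10, 2·49) = (20, 98).
Step 4: Order so x ≤ y and verify: 20² + 98² = 400 + 9604 = 10004 = n. ✓

n = 10004 = 20² + 98² (one valid representation with x ≤ y).


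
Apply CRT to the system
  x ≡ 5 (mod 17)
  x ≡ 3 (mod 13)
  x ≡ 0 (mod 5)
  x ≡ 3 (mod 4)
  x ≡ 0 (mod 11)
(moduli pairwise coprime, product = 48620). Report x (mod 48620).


Product of moduli M = 17 · 13 · 5 · 4 · 11 = 48620.
Merge one congruence at a time:
  Start: x ≡ 5 (mod 17).
  Combine with x ≡ 3 (mod 13); new modulus lcm = 221.
    Write x = 5 + 17·t and substitute into x ≡ 3 (mod 13): 17·t ≡ 3 − 5 = -2 (mod 13).
    Reduce coefficients mod 13: 4·t ≡ 11 (mod 13).
    The inverse of 4 mod 13 is 10 (since 4·10 = 40 = 3·13 + 1), so t ≡ 10·11 = 110 ≡ 6 (mod 13).
    Then x = 5 + 17·6 = 107, valid modulo lcm(17, 13) = 221: x ≡ 107 (mod 221).
  Combine with x ≡ 0 (mod 5); new modulus lcm = 1105.
    Write x = 107 + 221·t and substitute into x ≡ 0 (mod 5): 221·t ≡ 0 − 107 = -107 (mod 5).
    Reduce coefficients mod 5: 1·t ≡ 3 (mod 5).
    So t ≡ 3 (mod 5).
    Then x = 107 + 221·3 = 770, valid modulo lcm(221, 5) = 1105: x ≡ 770 (mod 1105).
  Combine with x ≡ 3 (mod 4); new modulus lcm = 4420.
    Write x = 770 + 1105·t and substitute into x ≡ 3 (mod 4): 1105·t ≡ 3 − 770 = -767 (mod 4).
    Reduce coefficients mod 4: 1·t ≡ 1 (mod 4).
    So t ≡ 1 (mod 4).
    Then x = 770 + 1105·1 = 1875, valid modulo lcm(1105, 4) = 4420: x ≡ 1875 (mod 4420).
  Combine with x ≡ 0 (mod 11); new modulus lcm = 48620.
    Write x = 1875 + 4420·t and substitute into x ≡ 0 (mod 11): 4420·t ≡ 0 − 1875 = -1875 (mod 11).
    Reduce coefficients mod 11: 9·t ≡ 6 (mod 11).
    The inverse of 9 mod 11 is 5 (since 9·5 = 45 = 4·11 + 1), so t ≡ 5·6 = 30 ≡ 8 (mod 11).
    Then x = 1875 + 4420·8 = 37235, valid modulo lcm(4420, 11) = 48620: x ≡ 37235 (mod 48620).
Verify against each original: 37235 mod 17 = 5, 37235 mod 13 = 3, 37235 mod 5 = 0, 37235 mod 4 = 3, 37235 mod 11 = 0.

x ≡ 37235 (mod 48620).


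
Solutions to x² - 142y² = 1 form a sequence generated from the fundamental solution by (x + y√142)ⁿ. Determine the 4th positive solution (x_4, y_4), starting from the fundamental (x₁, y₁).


Step 1: Find the fundamental solution (x₁, y₁) of x² - 142y² = 1.
  Expand √142 as a continued fraction. a₀ = ⌊√142⌋ = 11; iterate m_{k+1} = d_k·a_k − m_k, d_{k+1} = (142 − m_{k+1}²)/d_k, a_{k+1} = ⌊(a₀ + m_{k+1})/d_{k+1}⌋ (starting m₀ = 0, d₀ = 1), with convergents p_k = a_k·p_{k-1} + p_{k-2}, q_k = a_k·q_{k-1} + q_{k-2} (p₋₁ = 1, q₋₁ = 0):
  k = 0: a₀ = 11; p₀/q₀ = 11/1; p₀² − 142·q₀² = 121 − 142 = -21.
  k = 1: m = 11, d = 21, a = ⌊(11 + 11)/21⌋ = 1; p/q = (1·11 + 1)/(1·1 + 0) = 12/1; p² − 142·q² = 144 − 142 = 2.
  k = 2: m = 10, d = 2, a = ⌊(11 + 10)/2⌋ = 10; p/q = (10·12 + 11)/(10·1 + 1) = 131/11; p² − 142·q² = 17161 − 17182 = -21.
  k = 3: m = 10, d = 21, a = ⌊(11 + 10)/21⌋ = 1; p/q = (1·131 + 12)/(1·11 + 1) = 143/12; p² − 142·q² = 20449 − 20448 = 1.
  The first convergent with p² − 142·q² = 1 gives the fundamental solution (x₁, y₁) = (143, 12).
Step 2: Apply the recurrence (x_{n+1}, y_{n+1}) = (x₁x_n + 142y₁y_n, x₁y_n + y₁x_n) repeatedly.
  From (x_1, y_1) = (143, 12): x_2 = 143·143 + 142·12·12 = 40897; y_2 = 143·12 + 12·143 = 3432.
  From (x_2, y_2) = (40897, 3432): x_3 = 143·40897 + 142·12·3432 = 11696399; y_3 = 143·3432 + 12·40897 = 981540.
  From (x_3, y_3) = (11696399, 981540): x_4 = 143·11696399 + 142·12·981540 = 3345129217; y_4 = 143·981540 + 12·11696399 = 280717008.
Step 3: Verify x_4² - 142·y_4² = 11189889478427033089 - 11189889478427033088 = 1 (should be 1). ✓

(x_1, y_1) = (143, 12); (x_4, y_4) = (3345129217, 280717008).


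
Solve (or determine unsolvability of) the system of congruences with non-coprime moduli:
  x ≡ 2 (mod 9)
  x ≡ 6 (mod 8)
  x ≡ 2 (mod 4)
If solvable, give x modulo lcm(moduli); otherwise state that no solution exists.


Moduli 9, 8, 4 are not pairwise coprime, so CRT works modulo lcm(m_i) when all pairwise compatibility conditions hold.
Pairwise compatibility: gcd(m_i, m_j) must divide a_i - a_j for every pair.
Merge one congruence at a time:
  Start: x ≡ 2 (mod 9).
  Combine with x ≡ 6 (mod 8): gcd(9, 8) = 1; 6 - 2 = 4, which IS divisible by 1, so compatible.
    Write x = 2 + 9·t and substitute into x ≡ 6 (mod 8): 9·t ≡ 6 − 2 = 4 (mod 8).
    Reduce coefficients mod 8: 1·t ≡ 4 (mod 8).
    So t ≡ 4 (mod 8).
    Then x = 2 + 9·4 = 38, valid modulo lcm(9, 8) = 72: x ≡ 38 (mod 72).
  Combine with x ≡ 2 (mod 4): gcd(72, 4) = 4; 2 - 38 = -36, which IS divisible by 4, so compatible.
    Write x = 38 + 72·t and substitute into x ≡ 2 (mod 4): 72·t ≡ 2 − 38 = -36 (mod 4).
    Divide the congruence (and modulus) by g = 4: 18·t ≡ -9 (mod 1).
    Modulo 1 every t works; take t = 0.
    Then x = 38 + 72·0 = 38, valid modulo lcm(72, 4) = 72: x ≡ 38 (mod 72).
Verify: 38 mod 9 = 2, 38 mod 8 = 6, 38 mod 4 = 2.

x ≡ 38 (mod 72).


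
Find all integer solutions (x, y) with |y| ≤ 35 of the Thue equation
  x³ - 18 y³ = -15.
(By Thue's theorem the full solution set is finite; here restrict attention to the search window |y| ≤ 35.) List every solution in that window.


The equation is x³ - 18y³ = -15. For fixed y, x³ = 18·y³ − 15, so a solution requires the RHS to be a perfect cube.
Strategy: iterate y from -35 to 35, compute RHS = 18·y³ − 15, and check whether it is a (positive or negative) perfect cube.
Check small values of y:
  y = 0: RHS = -15 is not a perfect cube.
  y = 1: RHS = 3 is not a perfect cube.
  y = -1: RHS = -33 is not a perfect cube.
  y = 2: RHS = 129 is not a perfect cube.
  y = -2: RHS = -159 is not a perfect cube.
  y = 3: RHS = 471 is not a perfect cube.
  y = -3: RHS = -501 is not a perfect cube.
Continuing the search up to |y| = 35 finds no solutions either.
No (x, y) in the scanned range satisfies the equation.

No integer solutions with |y| ≤ 35.


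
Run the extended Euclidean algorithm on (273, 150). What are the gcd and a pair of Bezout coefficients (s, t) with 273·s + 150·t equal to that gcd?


Euclidean algorithm on (273, 150) — divide until remainder is 0:
  273 = 1 · 150 + 123
  150 = 1 · 123 + 27
  123 = 4 · 27 + 15
  27 = 1 · 15 + 12
  15 = 1 · 12 + 3
  12 = 4 · 3 + 0
gcd(273, 150) = 3.
Track Bezout coefficients alongside the remainders: start with r₀ = 273 = a·1 + b·0 (s = 1, t = 0) and r₁ = 150 = a·0 + b·1 (s = 0, t = 1); each new remainder r_{k+1} = r_{k-1} − q_k·r_k inherits s_{k+1} = s_{k-1} − q_k·s_k, t_{k+1} = t_{k-1} − q_k·t_k, so r_k = a·s_k + b·t_k at every step:
  q = 1: r = 123, s = 1 − 1·0 = 1, t = 0 − 1·1 = -1  (check: 273·1 + 150·(-1) = 123)
  q = 1: r = 27, s = 0 − 1·1 = -1, t = 1 − 1·(-1) = 2  (check: 273·(-1) + 150·2 = 27)
  q = 4: r = 15, s = 1 − 4·(-1) = 5, t = -1 − 4·2 = -9  (check: 273·5 + 150·(-9) = 15)
  q = 1: r = 12, s = -1 − 1·5 = -6, t = 2 − 1·(-9) = 11  (check: 273·(-6) + 150·11 = 12)
  q = 1: r = 3, s = 5 − 1·(-6) = 11, t = -9 − 1·11 = -20  (check: 273·11 + 150·(-20) = 3)
The row with r = 3 (the gcd) gives the Bezout coefficients s = 11, t = -20.
Result: 273 · (11) + 150 · (-20) = 3.

gcd(273, 150) = 3; s = 11, t = -20 (check: 273·11 + 150·(-20) = 3).


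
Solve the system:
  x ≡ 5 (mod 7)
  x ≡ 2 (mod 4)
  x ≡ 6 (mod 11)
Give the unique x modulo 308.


Moduli 7, 4, 11 are pairwise coprime; by CRT there is a unique solution modulo M = 7 · 4 · 11 = 308.
Solve pairwise, accumulating the modulus:
  Start with x ≡ 5 (mod 7).
  Combine with x ≡ 2 (mod 4): since gcd(7, 4) = 1, we get a unique residue mod 28.
    Write x = 5 + 7·t and substitute into x ≡ 2 (mod 4): 7·t ≡ 2 − 5 = -3 (mod 4).
    Reduce coefficients mod 4: 3·t ≡ 1 (mod 4).
    The inverse of 3 mod 4 is 3 (since 3·3 = 9 = 2·4 + 1), so t ≡ 3·1 = 3 ≡ 3 (mod 4).
    Then x = 5 + 7·3 = 26, valid modulo lcm(7, 4) = 28: x ≡ 26 (mod 28).
  Combine with x ≡ 6 (mod 11): since gcd(28, 11) = 1, we get a unique residue mod 308.
    Write x = 26 + 28·t and substitute into x ≡ 6 (mod 11): 28·t ≡ 6 − 26 = -20 (mod 11).
    Reduce coefficients mod 11: 6·t ≡ 2 (mod 11).
    The inverse of 6 mod 11 is 2 (since 6·2 = 12 = 1·11 + 1), so t ≡ 2·2 = 4 ≡ 4 (mod 11).
    Then x = 26 + 28·4 = 138, valid modulo lcm(28, 11) = 308: x ≡ 138 (mod 308).
Verify: 138 mod 7 = 5 ✓, 138 mod 4 = 2 ✓, 138 mod 11 = 6 ✓.

x ≡ 138 (mod 308).


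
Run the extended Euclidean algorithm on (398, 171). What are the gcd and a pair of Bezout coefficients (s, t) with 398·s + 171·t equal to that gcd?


Euclidean algorithm on (398, 171) — divide until remainder is 0:
  398 = 2 · 171 + 56
  171 = 3 · 56 + 3
  56 = 18 · 3 + 2
  3 = 1 · 2 + 1
  2 = 2 · 1 + 0
gcd(398, 171) = 1.
Track Bezout coefficients alongside the remainders: start with r₀ = 398 = a·1 + b·0 (s = 1, t = 0) and r₁ = 171 = a·0 + b·1 (s = 0, t = 1); each new remainder r_{k+1} = r_{k-1} − q_k·r_k inherits s_{k+1} = s_{k-1} − q_k·s_k, t_{k+1} = t_{k-1} − q_k·t_k, so r_k = a·s_k + b·t_k at every step:
  q = 2: r = 56, s = 1 − 2·0 = 1, t = 0 − 2·1 = -2  (check: 398·1 + 171·(-2) = 56)
  q = 3: r = 3, s = 0 − 3·1 = -3, t = 1 − 3·(-2) = 7  (check: 398·(-3) + 171·7 = 3)
  q = 18: r = 2, s = 1 − 18·(-3) = 55, t = -2 − 18·7 = -128  (check: 398·55 + 171·(-128) = 2)
  q = 1: r = 1, s = -3 − 1·55 = -58, t = 7 − 1·(-128) = 135  (check: 398·(-58) + 171·135 = 1)
The row with r = 1 (the gcd) gives the Bezout coefficients s = -58, t = 135.
Result: 398 · (-58) + 171 · (135) = 1.

gcd(398, 171) = 1; s = -58, t = 135 (check: 398·(-58) + 171·135 = 1).


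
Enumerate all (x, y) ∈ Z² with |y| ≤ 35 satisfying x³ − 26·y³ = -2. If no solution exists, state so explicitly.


The equation is x³ - 26y³ = -2. For fixed y, x³ = 26·y³ − 2, so a solution requires the RHS to be a perfect cube.
Strategy: iterate y from -35 to 35, compute RHS = 26·y³ − 2, and check whether it is a (positive or negative) perfect cube.
Check small values of y:
  y = 0: RHS = -2 is not a perfect cube.
  y = 1: RHS = 24 is not a perfect cube.
  y = -1: RHS = -28 is not a perfect cube.
  y = 2: RHS = 206 is not a perfect cube.
  y = -2: RHS = -210 is not a perfect cube.
  y = 3: RHS = 700 is not a perfect cube.
  y = -3: RHS = -704 is not a perfect cube.
Continuing the search up to |y| = 35 finds no solutions either.
No (x, y) in the scanned range satisfies the equation.

No integer solutions with |y| ≤ 35.


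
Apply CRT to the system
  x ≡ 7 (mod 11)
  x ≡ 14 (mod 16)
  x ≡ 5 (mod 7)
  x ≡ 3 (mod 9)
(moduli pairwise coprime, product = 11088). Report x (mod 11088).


Product of moduli M = 11 · 16 · 7 · 9 = 11088.
Merge one congruence at a time:
  Start: x ≡ 7 (mod 11).
  Combine with x ≡ 14 (mod 16); new modulus lcm = 176.
    Write x = 7 + 11·t and substitute into x ≡ 14 (mod 16): 11·t ≡ 14 − 7 = 7 (mod 16).
    The inverse of 11 mod 16 is 3 (since 11·3 = 33 = 2·16 + 1), so t ≡ 3·7 = 21 ≡ 5 (mod 16).
    Then x = 7 + 11·5 = 62, valid modulo lcm(11, 16) = 176: x ≡ 62 (mod 176).
  Combine with x ≡ 5 (mod 7); new modulus lcm = 1232.
    Write x = 62 + 176·t and substitute into x ≡ 5 (mod 7): 176·t ≡ 5 − 62 = -57 (mod 7).
    Reduce coefficients mod 7: 1·t ≡ 6 (mod 7).
    So t ≡ 6 (mod 7).
    Then x = 62 + 176·6 = 1118, valid modulo lcm(176, 7) = 1232: x ≡ 1118 (mod 1232).
  Combine with x ≡ 3 (mod 9); new modulus lcm = 11088.
    Write x = 1118 + 1232·t and substitute into x ≡ 3 (mod 9): 1232·t ≡ 3 − 1118 = -1115 (mod 9).
    Reduce coefficients mod 9: 8·t ≡ 1 (mod 9).
    The inverse of 8 mod 9 is 8 (since 8·8 = 64 = 7·9 + 1), so t ≡ 8·1 = 8 ≡ 8 (mod 9).
    Then x = 1118 + 1232·8 = 10974, valid modulo lcm(1232, 9) = 11088: x ≡ 10974 (mod 11088).
Verify against each original: 10974 mod 11 = 7, 10974 mod 16 = 14, 10974 mod 7 = 5, 10974 mod 9 = 3.

x ≡ 10974 (mod 11088).


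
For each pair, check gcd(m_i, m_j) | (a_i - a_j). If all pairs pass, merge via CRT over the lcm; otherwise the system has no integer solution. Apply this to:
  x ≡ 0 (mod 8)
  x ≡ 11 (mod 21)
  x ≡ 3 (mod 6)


Moduli 8, 21, 6 are not pairwise coprime, so CRT works modulo lcm(m_i) when all pairwise compatibility conditions hold.
Pairwise compatibility: gcd(m_i, m_j) must divide a_i - a_j for every pair.
Merge one congruence at a time:
  Start: x ≡ 0 (mod 8).
  Combine with x ≡ 11 (mod 21): gcd(8, 21) = 1; 11 - 0 = 11, which IS divisible by 1, so compatible.
    Write x = 0 + 8·t and substitute into x ≡ 11 (mod 21): 8·t ≡ 11 − 0 = 11 (mod 21).
    The inverse of 8 mod 21 is 8 (since 8·8 = 64 = 3·21 + 1), so t ≡ 8·11 = 88 ≡ 4 (mod 21).
    Then x = 0 + 8·4 = 32, valid modulo lcm(8, 21) = 168: x ≡ 32 (mod 168).
  Combine with x ≡ 3 (mod 6): gcd(168, 6) = 6, and 3 - 32 = -29 is NOT divisible by 6.
    ⇒ system is inconsistent (no integer solution).

No solution (the system is inconsistent).


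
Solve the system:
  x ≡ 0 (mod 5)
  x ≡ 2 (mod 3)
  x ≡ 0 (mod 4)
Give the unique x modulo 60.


Moduli 5, 3, 4 are pairwise coprime; by CRT there is a unique solution modulo M = 5 · 3 · 4 = 60.
Solve pairwise, accumulating the modulus:
  Start with x ≡ 0 (mod 5).
  Combine with x ≡ 2 (mod 3): since gcd(5, 3) = 1, we get a unique residue mod 15.
    Write x = 0 + 5·t and substitute into x ≡ 2 (mod 3): 5·t ≡ 2 − 0 = 2 (mod 3).
    Reduce coefficients mod 3: 2·t ≡ 2 (mod 3).
    The inverse of 2 mod 3 is 2 (since 2·2 = 4 = 1·3 + 1), so t ≡ 2·2 = 4 ≡ 1 (mod 3).
    Then x = 0 + 5·1 = 5, valid modulo lcm(5, 3) = 15: x ≡ 5 (mod 15).
  Combine with x ≡ 0 (mod 4): since gcd(15, 4) = 1, we get a unique residue mod 60.
    Write x = 5 + 15·t and substitute into x ≡ 0 (mod 4): 15·t ≡ 0 − 5 = -5 (mod 4).
    Reduce coefficients mod 4: 3·t ≡ 3 (mod 4).
    The inverse of 3 mod 4 is 3 (since 3·3 = 9 = 2·4 + 1), so t ≡ 3·3 = 9 ≡ 1 (mod 4).
    Then x = 5 + 15·1 = 20, valid modulo lcm(15, 4) = 60: x ≡ 20 (mod 60).
Verify: 20 mod 5 = 0 ✓, 20 mod 3 = 2 ✓, 20 mod 4 = 0 ✓.

x ≡ 20 (mod 60).


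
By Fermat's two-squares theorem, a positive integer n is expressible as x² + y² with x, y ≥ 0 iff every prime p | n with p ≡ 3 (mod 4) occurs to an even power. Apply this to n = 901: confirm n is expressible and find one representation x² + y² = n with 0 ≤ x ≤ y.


Step 1: Factor n = 901 = 17 · 53.
Step 2: Check the mod-4 condition on each prime factor: 17 ≡ 1 (mod 4), exponent 1; 53 ≡ 1 (mod 4), exponent 1.
All primes ≡ 3 (mod 4) appear to even exponent (or don't appear), so by the two-squares theorem n IS expressible as a sum of two squares.
Step 3: Build a representation. Here n = 17 · 53 is a product of primes ≡ 1 (mod 4). Each prime p ≡ 1 (mod 4) is itself a sum of two squares; find a² by testing p − a² for a perfect square:
  17: 17 − 1² = 16 = 4² ⇒ 17 = 1² + 4².
  53: 53 − 1² = 52, 53 − 2² = 49 = 7² ⇒ 53 = 2² + 7².
  Combine using the Brahmagupta–Fibonacci identity (a² + b²)(c² + d²) = (ac − bd)² + (ad + bc)² = (ac + bd)² + (ad − bc)²:
  17 · 53 = 901: from (1² + 4²)(2² + 7²), take (1·2 − 4·7, 1·7 + 4·2) = (2 − 28, 7 + 8) = (-26, 15); dropping signs (only squares matter) gives (26, 15); check 26² + 15² = 676 + 225 = 901 ✓.
Step 4: Order so x ≤ y and verify: 15² + 26² = 225 + 676 = 901 = n. ✓

n = 901 = 15² + 26² (one valid representation with x ≤ y).


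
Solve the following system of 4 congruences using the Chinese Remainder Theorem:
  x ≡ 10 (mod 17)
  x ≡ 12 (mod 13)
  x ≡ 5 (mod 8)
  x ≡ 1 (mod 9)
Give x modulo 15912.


Product of moduli M = 17 · 13 · 8 · 9 = 15912.
Merge one congruence at a time:
  Start: x ≡ 10 (mod 17).
  Combine with x ≡ 12 (mod 13); new modulus lcm = 221.
    Write x = 10 + 17·t and substitute into x ≡ 12 (mod 13): 17·t ≡ 12 − 10 = 2 (mod 13).
    Reduce coefficients mod 13: 4·t ≡ 2 (mod 13).
    The inverse of 4 mod 13 is 10 (since 4·10 = 40 = 3·13 + 1), so t ≡ 10·2 = 20 ≡ 7 (mod 13).
    Then x = 10 + 17·7 = 129, valid modulo lcm(17, 13) = 221: x ≡ 129 (mod 221).
  Combine with x ≡ 5 (mod 8); new modulus lcm = 1768.
    Write x = 129 + 221·t and substitute into x ≡ 5 (mod 8): 221·t ≡ 5 − 129 = -124 (mod 8).
    Reduce coefficients mod 8: 5·t ≡ 4 (mod 8).
    The inverse of 5 mod 8 is 5 (since 5·5 = 25 = 3·8 + 1), so t ≡ 5·4 = 20 ≡ 4 (mod 8).
    Then x = 129 + 221·4 = 1013, valid modulo lcm(221, 8) = 1768: x ≡ 1013 (mod 1768).
  Combine with x ≡ 1 (mod 9); new modulus lcm = 15912.
    Write x = 1013 + 1768·t and substitute into x ≡ 1 (mod 9): 1768·t ≡ 1 − 1013 = -1012 (mod 9).
    Reduce coefficients mod 9: 4·t ≡ 5 (mod 9).
    The inverse of 4 mod 9 is 7 (since 4·7 = 28 = 3·9 + 1), so t ≡ 7·5 = 35 ≡ 8 (mod 9).
    Then x = 1013 + 1768·8 = 15157, valid modulo lcm(1768, 9) = 15912: x ≡ 15157 (mod 15912).
Verify against each original: 15157 mod 17 = 10, 15157 mod 13 = 12, 15157 mod 8 = 5, 15157 mod 9 = 1.

x ≡ 15157 (mod 15912).


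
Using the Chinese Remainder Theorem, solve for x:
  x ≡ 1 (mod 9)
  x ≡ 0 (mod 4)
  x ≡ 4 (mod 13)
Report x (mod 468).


Moduli 9, 4, 13 are pairwise coprime; by CRT there is a unique solution modulo M = 9 · 4 · 13 = 468.
Solve pairwise, accumulating the modulus:
  Start with x ≡ 1 (mod 9).
  Combine with x ≡ 0 (mod 4): since gcd(9, 4) = 1, we get a unique residue mod 36.
    Write x = 1 + 9·t and substitute into x ≡ 0 (mod 4): 9·t ≡ 0 − 1 = -1 (mod 4).
    Reduce coefficients mod 4: 1·t ≡ 3 (mod 4).
    So t ≡ 3 (mod 4).
    Then x = 1 + 9·3 = 28, valid modulo lcm(9, 4) = 36: x ≡ 28 (mod 36).
  Combine with x ≡ 4 (mod 13): since gcd(36, 13) = 1, we get a unique residue mod 468.
    Write x = 28 + 36·t and substitute into x ≡ 4 (mod 13): 36·t ≡ 4 − 28 = -24 (mod 13).
    Reduce coefficients mod 13: 10·t ≡ 2 (mod 13).
    The inverse of 10 mod 13 is 4 (since 10·4 = 40 = 3·13 + 1), so t ≡ 4·2 = 8 ≡ 8 (mod 13).
    Then x = 28 + 36·8 = 316, valid modulo lcm(36, 13) = 468: x ≡ 316 (mod 468).
Verify: 316 mod 9 = 1 ✓, 316 mod 4 = 0 ✓, 316 mod 13 = 4 ✓.

x ≡ 316 (mod 468).


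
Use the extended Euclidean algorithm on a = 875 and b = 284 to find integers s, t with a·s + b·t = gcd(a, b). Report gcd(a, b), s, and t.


Euclidean algorithm on (875, 284) — divide until remainder is 0:
  875 = 3 · 284 + 23
  284 = 12 · 23 + 8
  23 = 2 · 8 + 7
  8 = 1 · 7 + 1
  7 = 7 · 1 + 0
gcd(875, 284) = 1.
Track Bezout coefficients alongside the remainders: start with r₀ = 875 = a·1 + b·0 (s = 1, t = 0) and r₁ = 284 = a·0 + b·1 (s = 0, t = 1); each new remainder r_{k+1} = r_{k-1} − q_k·r_k inherits s_{k+1} = s_{k-1} − q_k·s_k, t_{k+1} = t_{k-1} − q_k·t_k, so r_k = a·s_k + b·t_k at every step:
  q = 3: r = 23, s = 1 − 3·0 = 1, t = 0 − 3·1 = -3  (check: 875·1 + 284·(-3) = 23)
  q = 12: r = 8, s = 0 − 12·1 = -12, t = 1 − 12·(-3) = 37  (check: 875·(-12) + 284·37 = 8)
  q = 2: r = 7, s = 1 − 2·(-12) = 25, t = -3 − 2·37 = -77  (check: 875·25 + 284·(-77) = 7)
  q = 1: r = 1, s = -12 − 1·25 = -37, t = 37 − 1·(-77) = 114  (check: 875·(-37) + 284·114 = 1)
The row with r = 1 (the gcd) gives the Bezout coefficients s = -37, t = 114.
Result: 875 · (-37) + 284 · (114) = 1.

gcd(875, 284) = 1; s = -37, t = 114 (check: 875·(-37) + 284·114 = 1).


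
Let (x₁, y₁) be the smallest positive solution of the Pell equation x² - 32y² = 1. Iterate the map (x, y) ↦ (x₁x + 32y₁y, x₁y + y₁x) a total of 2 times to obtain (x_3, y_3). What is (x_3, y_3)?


Step 1: Find the fundamental solution (x₁, y₁) of x² - 32y² = 1.
  Expand √32 as a continued fraction. a₀ = ⌊√32⌋ = 5; iterate m_{k+1} = d_k·a_k − m_k, d_{k+1} = (32 − m_{k+1}²)/d_k, a_{k+1} = ⌊(a₀ + m_{k+1})/d_{k+1}⌋ (starting m₀ = 0, d₀ = 1), with convergents p_k = a_k·p_{k-1} + p_{k-2}, q_k = a_k·q_{k-1} + q_{k-2} (p₋₁ = 1, q₋₁ = 0):
  k = 0: a₀ = 5; p₀/q₀ = 5/1; p₀² − 32·q₀² = 25 − 32 = -7.
  k = 1: m = 5, d = 7, a = ⌊(5 + 5)/7⌋ = 1; p/q = (1·5 + 1)/(1·1 + 0) = 6/1; p² − 32·q² = 36 − 32 = 4.
  k = 2: m = 2, d = 4, a = ⌊(5 + 2)/4⌋ = 1; p/q = (1·6 + 5)/(1·1 + 1) = 11/2; p² − 32·q² = 121 − 128 = -7.
  k = 3: m = 2, d = 7, a = ⌊(5 + 2)/7⌋ = 1; p/q = (1·11 + 6)/(1·2 + 1) = 17/3; p² − 32·q² = 289 − 288 = 1.
  The first convergent with p² − 32·q² = 1 gives the fundamental solution (x₁, y₁) = (17, 3).
Step 2: Apply the recurrence (x_{n+1}, y_{n+1}) = (x₁x_n + 32y₁y_n, x₁y_n + y₁x_n) repeatedly.
  From (x_1, y_1) = (17, 3): x_2 = 17·17 + 32·3·3 = 577; y_2 = 17·3 + 3·17 = 102.
  From (x_2, y_2) = (577, 102): x_3 = 17·577 + 32·3·102 = 19601; y_3 = 17·102 + 3·577 = 3465.
Step 3: Verify x_3² - 32·y_3² = 384199201 - 384199200 = 1 (should be 1). ✓

(x_1, y_1) = (17, 3); (x_3, y_3) = (19601, 3465).


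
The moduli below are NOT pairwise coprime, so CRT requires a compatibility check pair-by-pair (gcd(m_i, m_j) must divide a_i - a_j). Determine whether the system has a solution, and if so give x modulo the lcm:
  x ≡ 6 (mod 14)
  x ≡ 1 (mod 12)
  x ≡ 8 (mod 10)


Moduli 14, 12, 10 are not pairwise coprime, so CRT works modulo lcm(m_i) when all pairwise compatibility conditions hold.
Pairwise compatibility: gcd(m_i, m_j) must divide a_i - a_j for every pair.
Merge one congruence at a time:
  Start: x ≡ 6 (mod 14).
  Combine with x ≡ 1 (mod 12): gcd(14, 12) = 2, and 1 - 6 = -5 is NOT divisible by 2.
    ⇒ system is inconsistent (no integer solution).

No solution (the system is inconsistent).


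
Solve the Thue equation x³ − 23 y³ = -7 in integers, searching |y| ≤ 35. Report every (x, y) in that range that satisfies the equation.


The equation is x³ - 23y³ = -7. For fixed y, x³ = 23·y³ − 7, so a solution requires the RHS to be a perfect cube.
Strategy: iterate y from -35 to 35, compute RHS = 23·y³ − 7, and check whether it is a (positive or negative) perfect cube.
Check small values of y:
  y = 0: RHS = -7 is not a perfect cube.
  y = 1: RHS = 16 is not a perfect cube.
  y = -1: RHS = -30 is not a perfect cube.
  y = 2: RHS = 177 is not a perfect cube.
  y = -2: RHS = -191 is not a perfect cube.
  y = 3: RHS = 614 is not a perfect cube.
  y = -3: RHS = -628 is not a perfect cube.
Continuing the search up to |y| = 35 finds no solutions either.
No (x, y) in the scanned range satisfies the equation.

No integer solutions with |y| ≤ 35.


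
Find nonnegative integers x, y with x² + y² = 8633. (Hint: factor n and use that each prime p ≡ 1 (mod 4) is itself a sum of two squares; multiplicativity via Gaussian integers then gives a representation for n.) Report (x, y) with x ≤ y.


Step 1: Factor n = 8633 = 89 · 97.
Step 2: Check the mod-4 condition on each prime factor: 89 ≡ 1 (mod 4), exponent 1; 97 ≡ 1 (mod 4), exponent 1.
All primes ≡ 3 (mod 4) appear to even exponent (or don't appear), so by the two-squares theorem n IS expressible as a sum of two squares.
Step 3: Build a representation. Here n = 89 · 97 is a product of primes ≡ 1 (mod 4). Each prime p ≡ 1 (mod 4) is itself a sum of two squares; find a² by testing p − a² for a perfect square:
  89: 89 − 1² = 88, 89 − 2² = 85, 89 − 3² = 80, 89 − 4² = 73, 89 − 5² = 64 = 8² ⇒ 89 = 5² + 8².
  97: 97 − 1² = 96, 97 − 2² = 93, 97 − 3² = 88, 97 − 4² = 81 = 9² ⇒ 97 = 4² + 9².
  Combine using the Brahmagupta–Fibonacci identity (a² + b²)(c² + d²) = (ac − bd)² + (ad + bc)² = (ac + bd)² + (ad − bc)²:
  89 · 97 = 8633: from (5² + 8²)(4² + 9²), take (5·4 − 8·9, 5·9 + 8·4) = (20 − 72, 45 + 32) = (-52, 77); dropping signs (only squares matter) gives (52, 77); check 52² + 77² = 2704 + 5929 = 8633 ✓.
Step 4: Order so x ≤ y and verify: 52² + 77² = 2704 + 5929 = 8633 = n. ✓

n = 8633 = 52² + 77² (one valid representation with x ≤ y).


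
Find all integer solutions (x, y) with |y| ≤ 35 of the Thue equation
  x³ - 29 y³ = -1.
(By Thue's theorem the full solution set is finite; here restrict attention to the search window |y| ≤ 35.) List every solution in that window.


The equation is x³ - 29y³ = -1. For fixed y, x³ = 29·y³ − 1, so a solution requires the RHS to be a perfect cube.
Strategy: iterate y from -35 to 35, compute RHS = 29·y³ − 1, and check whether it is a (positive or negative) perfect cube.
Check small values of y:
  y = 0: RHS = -1 = (-1)³ ⇒ x = -1 works.
  y = 1: RHS = 28 is not a perfect cube.
  y = -1: RHS = -30 is not a perfect cube.
  y = 2: RHS = 231 is not a perfect cube.
  y = -2: RHS = -233 is not a perfect cube.
  y = 3: RHS = 782 is not a perfect cube.
  y = -3: RHS = -784 is not a perfect cube.
Continuing the search up to |y| = 35 finds no further solutions beyond those listed.
Collected solutions: (-1, 0).

Solutions (with |y| ≤ 35): (-1, 0).


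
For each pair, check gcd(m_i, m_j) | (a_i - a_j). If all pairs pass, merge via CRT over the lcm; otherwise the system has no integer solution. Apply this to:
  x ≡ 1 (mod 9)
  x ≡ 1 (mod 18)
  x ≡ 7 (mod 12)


Moduli 9, 18, 12 are not pairwise coprime, so CRT works modulo lcm(m_i) when all pairwise compatibility conditions hold.
Pairwise compatibility: gcd(m_i, m_j) must divide a_i - a_j for every pair.
Merge one congruence at a time:
  Start: x ≡ 1 (mod 9).
  Combine with x ≡ 1 (mod 18): gcd(9, 18) = 9; 1 - 1 = 0, which IS divisible by 9, so compatible.
    Write x = 1 + 9·t and substitute into x ≡ 1 (mod 18): 9·t ≡ 1 − 1 = 0 (mod 18).
    Divide the congruence (and modulus) by g = 9: 1·t ≡ 0 (mod 2).
    So t ≡ 0 (mod 2).
    Then x = 1 + 9·0 = 1, valid modulo lcm(9, 18) = 18: x ≡ 1 (mod 18).
  Combine with x ≡ 7 (mod 12): gcd(18, 12) = 6; 7 - 1 = 6, which IS divisible by 6, so compatible.
    Write x = 1 + 18·t and substitute into x ≡ 7 (mod 12): 18·t ≡ 7 − 1 = 6 (mod 12).
    Divide the congruence (and modulus) by g = 6: 3·t ≡ 1 (mod 2).
    Reduce coefficients mod 2: 1·t ≡ 1 (mod 2).
    So t ≡ 1 (mod 2).
    Then x = 1 + 18·1 = 19, valid modulo lcm(18, 12) = 36: x ≡ 19 (mod 36).
Verify: 19 mod 9 = 1, 19 mod 18 = 1, 19 mod 12 = 7.

x ≡ 19 (mod 36).
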